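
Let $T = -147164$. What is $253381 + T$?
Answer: $106217$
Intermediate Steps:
$253381 + T = 253381 - 147164 = 106217$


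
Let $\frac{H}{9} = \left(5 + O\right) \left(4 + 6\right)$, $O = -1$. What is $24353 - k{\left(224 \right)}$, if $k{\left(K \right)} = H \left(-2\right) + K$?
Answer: $24849$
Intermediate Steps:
$H = 360$ ($H = 9 \left(5 - 1\right) \left(4 + 6\right) = 9 \cdot 4 \cdot 10 = 9 \cdot 40 = 360$)
$k{\left(K \right)} = -720 + K$ ($k{\left(K \right)} = 360 \left(-2\right) + K = -720 + K$)
$24353 - k{\left(224 \right)} = 24353 - \left(-720 + 224\right) = 24353 - -496 = 24353 + 496 = 24849$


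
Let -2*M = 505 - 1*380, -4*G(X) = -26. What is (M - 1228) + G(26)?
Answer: -1284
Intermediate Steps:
G(X) = 13/2 (G(X) = -¼*(-26) = 13/2)
M = -125/2 (M = -(505 - 1*380)/2 = -(505 - 380)/2 = -½*125 = -125/2 ≈ -62.500)
(M - 1228) + G(26) = (-125/2 - 1228) + 13/2 = -2581/2 + 13/2 = -1284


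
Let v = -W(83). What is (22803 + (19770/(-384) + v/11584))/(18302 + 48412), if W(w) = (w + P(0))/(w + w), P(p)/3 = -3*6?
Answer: 14583296811/42762428672 ≈ 0.34103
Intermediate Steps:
P(p) = -54 (P(p) = 3*(-3*6) = 3*(-18) = -54)
W(w) = (-54 + w)/(2*w) (W(w) = (w - 54)/(w + w) = (-54 + w)/((2*w)) = (-54 + w)*(1/(2*w)) = (-54 + w)/(2*w))
v = -29/166 (v = -(-54 + 83)/(2*83) = -29/(2*83) = -1*29/166 = -29/166 ≈ -0.17470)
(22803 + (19770/(-384) + v/11584))/(18302 + 48412) = (22803 + (19770/(-384) - 29/166/11584))/(18302 + 48412) = (22803 + (19770*(-1/384) - 29/166*1/11584))/66714 = (22803 + (-3295/64 - 29/1922944))*(1/66714) = (22803 - 99001599/1922944)*(1/66714) = (43749890433/1922944)*(1/66714) = 14583296811/42762428672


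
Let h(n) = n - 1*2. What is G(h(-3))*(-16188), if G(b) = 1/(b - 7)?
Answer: 1349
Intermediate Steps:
h(n) = -2 + n (h(n) = n - 2 = -2 + n)
G(b) = 1/(-7 + b)
G(h(-3))*(-16188) = -16188/(-7 + (-2 - 3)) = -16188/(-7 - 5) = -16188/(-12) = -1/12*(-16188) = 1349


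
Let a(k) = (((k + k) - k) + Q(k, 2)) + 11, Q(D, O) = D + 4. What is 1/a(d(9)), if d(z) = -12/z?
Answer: 3/37 ≈ 0.081081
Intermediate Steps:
Q(D, O) = 4 + D
a(k) = 15 + 2*k (a(k) = (((k + k) - k) + (4 + k)) + 11 = ((2*k - k) + (4 + k)) + 11 = (k + (4 + k)) + 11 = (4 + 2*k) + 11 = 15 + 2*k)
1/a(d(9)) = 1/(15 + 2*(-12/9)) = 1/(15 + 2*(-12*⅑)) = 1/(15 + 2*(-4/3)) = 1/(15 - 8/3) = 1/(37/3) = 3/37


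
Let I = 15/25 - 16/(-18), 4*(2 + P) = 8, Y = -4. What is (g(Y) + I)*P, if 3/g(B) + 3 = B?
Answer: 0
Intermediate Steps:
g(B) = 3/(-3 + B)
P = 0 (P = -2 + (1/4)*8 = -2 + 2 = 0)
I = 67/45 (I = 15*(1/25) - 16*(-1/18) = 3/5 + 8/9 = 67/45 ≈ 1.4889)
(g(Y) + I)*P = (3/(-3 - 4) + 67/45)*0 = (3/(-7) + 67/45)*0 = (3*(-1/7) + 67/45)*0 = (-3/7 + 67/45)*0 = (334/315)*0 = 0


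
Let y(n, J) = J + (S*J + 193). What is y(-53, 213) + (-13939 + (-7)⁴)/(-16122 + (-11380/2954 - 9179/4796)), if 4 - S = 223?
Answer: -1760893679874677/38081376349 ≈ -46240.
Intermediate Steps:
S = -219 (S = 4 - 1*223 = 4 - 223 = -219)
y(n, J) = 193 - 218*J (y(n, J) = J + (-219*J + 193) = J + (193 - 219*J) = 193 - 218*J)
y(-53, 213) + (-13939 + (-7)⁴)/(-16122 + (-11380/2954 - 9179/4796)) = (193 - 218*213) + (-13939 + (-7)⁴)/(-16122 + (-11380/2954 - 9179/4796)) = (193 - 46434) + (-13939 + 2401)/(-16122 + (-11380*1/2954 - 9179*1/4796)) = -46241 - 11538/(-16122 + (-5690/1477 - 9179/4796)) = -46241 - 11538/(-16122 - 40846623/7083692) = -46241 - 11538/(-114244129047/7083692) = -46241 - 11538*(-7083692/114244129047) = -46241 + 27243879432/38081376349 = -1760893679874677/38081376349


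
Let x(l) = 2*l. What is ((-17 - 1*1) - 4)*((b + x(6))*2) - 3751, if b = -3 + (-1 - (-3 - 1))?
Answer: -4279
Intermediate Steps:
b = 0 (b = -3 + (-1 - 1*(-4)) = -3 + (-1 + 4) = -3 + 3 = 0)
((-17 - 1*1) - 4)*((b + x(6))*2) - 3751 = ((-17 - 1*1) - 4)*((0 + 2*6)*2) - 3751 = ((-17 - 1) - 4)*((0 + 12)*2) - 3751 = (-18 - 4)*(12*2) - 3751 = -22*24 - 3751 = -528 - 3751 = -4279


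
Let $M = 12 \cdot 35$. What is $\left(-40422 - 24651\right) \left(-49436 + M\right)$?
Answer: $3189618168$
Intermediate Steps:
$M = 420$
$\left(-40422 - 24651\right) \left(-49436 + M\right) = \left(-40422 - 24651\right) \left(-49436 + 420\right) = \left(-65073\right) \left(-49016\right) = 3189618168$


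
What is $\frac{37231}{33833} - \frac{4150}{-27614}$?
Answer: $\frac{584251892}{467132231} \approx 1.2507$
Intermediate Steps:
$\frac{37231}{33833} - \frac{4150}{-27614} = 37231 \cdot \frac{1}{33833} - - \frac{2075}{13807} = \frac{37231}{33833} + \frac{2075}{13807} = \frac{584251892}{467132231}$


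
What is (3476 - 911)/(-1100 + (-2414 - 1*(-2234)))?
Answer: -513/256 ≈ -2.0039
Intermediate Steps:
(3476 - 911)/(-1100 + (-2414 - 1*(-2234))) = 2565/(-1100 + (-2414 + 2234)) = 2565/(-1100 - 180) = 2565/(-1280) = 2565*(-1/1280) = -513/256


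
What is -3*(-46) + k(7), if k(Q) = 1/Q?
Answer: 967/7 ≈ 138.14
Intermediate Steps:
-3*(-46) + k(7) = -3*(-46) + 1/7 = 138 + 1/7 = 967/7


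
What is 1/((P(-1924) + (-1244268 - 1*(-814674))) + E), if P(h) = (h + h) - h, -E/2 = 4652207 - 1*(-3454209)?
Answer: -1/16644350 ≈ -6.0080e-8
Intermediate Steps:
E = -16212832 (E = -2*(4652207 - 1*(-3454209)) = -2*(4652207 + 3454209) = -2*8106416 = -16212832)
P(h) = h (P(h) = 2*h - h = h)
1/((P(-1924) + (-1244268 - 1*(-814674))) + E) = 1/((-1924 + (-1244268 - 1*(-814674))) - 16212832) = 1/((-1924 + (-1244268 + 814674)) - 16212832) = 1/((-1924 - 429594) - 16212832) = 1/(-431518 - 16212832) = 1/(-16644350) = -1/16644350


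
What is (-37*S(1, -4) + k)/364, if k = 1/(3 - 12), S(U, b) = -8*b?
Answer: -10657/3276 ≈ -3.2531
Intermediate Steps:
k = -⅑ (k = 1/(-9) = -⅑ ≈ -0.11111)
(-37*S(1, -4) + k)/364 = (-(-296)*(-4) - ⅑)/364 = (-37*32 - ⅑)*(1/364) = (-1184 - ⅑)*(1/364) = -10657/9*1/364 = -10657/3276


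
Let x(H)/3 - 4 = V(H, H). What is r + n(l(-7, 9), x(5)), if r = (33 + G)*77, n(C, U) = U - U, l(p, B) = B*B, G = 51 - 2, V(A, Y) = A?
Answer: 6314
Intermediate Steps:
G = 49
l(p, B) = B²
x(H) = 12 + 3*H
n(C, U) = 0
r = 6314 (r = (33 + 49)*77 = 82*77 = 6314)
r + n(l(-7, 9), x(5)) = 6314 + 0 = 6314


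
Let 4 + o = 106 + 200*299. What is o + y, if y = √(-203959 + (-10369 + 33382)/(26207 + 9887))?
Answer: 59902 + I*√265712230062502/36094 ≈ 59902.0 + 451.62*I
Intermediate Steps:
o = 59902 (o = -4 + (106 + 200*299) = -4 + (106 + 59800) = -4 + 59906 = 59902)
y = I*√265712230062502/36094 (y = √(-203959 + 23013/36094) = √(-7361673133/36094) = I*√265712230062502/36094 ≈ 451.62*I)
o + y = 59902 + I*√265712230062502/36094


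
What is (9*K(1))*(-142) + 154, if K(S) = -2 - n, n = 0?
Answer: 2710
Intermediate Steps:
K(S) = -2 (K(S) = -2 - 1*0 = -2 + 0 = -2)
(9*K(1))*(-142) + 154 = (9*(-2))*(-142) + 154 = -18*(-142) + 154 = 2556 + 154 = 2710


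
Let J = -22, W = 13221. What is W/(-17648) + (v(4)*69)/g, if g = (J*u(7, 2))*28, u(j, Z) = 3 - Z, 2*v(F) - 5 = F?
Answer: -425745/339724 ≈ -1.2532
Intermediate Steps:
v(F) = 5/2 + F/2
g = -616 (g = -22*(3 - 1*2)*28 = -22*(3 - 2)*28 = -22*1*28 = -22*28 = -616)
W/(-17648) + (v(4)*69)/g = 13221/(-17648) + ((5/2 + (½)*4)*69)/(-616) = 13221*(-1/17648) + ((5/2 + 2)*69)*(-1/616) = -13221/17648 + ((9/2)*69)*(-1/616) = -13221/17648 + (621/2)*(-1/616) = -13221/17648 - 621/1232 = -425745/339724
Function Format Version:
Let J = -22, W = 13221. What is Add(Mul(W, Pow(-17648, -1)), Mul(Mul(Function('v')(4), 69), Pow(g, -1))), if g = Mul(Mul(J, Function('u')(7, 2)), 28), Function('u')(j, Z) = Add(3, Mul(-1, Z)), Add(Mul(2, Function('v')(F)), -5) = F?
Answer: Rational(-425745, 339724) ≈ -1.2532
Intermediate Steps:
Function('v')(F) = Add(Rational(5, 2), Mul(Rational(1, 2), F))
g = -616 (g = Mul(Mul(-22, Add(3, Mul(-1, 2))), 28) = Mul(Mul(-22, Add(3, -2)), 28) = Mul(Mul(-22, 1), 28) = Mul(-22, 28) = -616)
Add(Mul(W, Pow(-17648, -1)), Mul(Mul(Function('v')(4), 69), Pow(g, -1))) = Add(Mul(13221, Pow(-17648, -1)), Mul(Mul(Add(Rational(5, 2), Mul(Rational(1, 2), 4)), 69), Pow(-616, -1))) = Add(Mul(13221, Rational(-1, 17648)), Mul(Mul(Add(Rational(5, 2), 2), 69), Rational(-1, 616))) = Add(Rational(-13221, 17648), Mul(Mul(Rational(9, 2), 69), Rational(-1, 616))) = Add(Rational(-13221, 17648), Mul(Rational(621, 2), Rational(-1, 616))) = Add(Rational(-13221, 17648), Rational(-621, 1232)) = Rational(-425745, 339724)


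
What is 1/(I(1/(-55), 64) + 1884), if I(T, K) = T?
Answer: 55/103619 ≈ 0.00053079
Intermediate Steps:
1/(I(1/(-55), 64) + 1884) = 1/(1/(-55) + 1884) = 1/(-1/55 + 1884) = 1/(103619/55) = 55/103619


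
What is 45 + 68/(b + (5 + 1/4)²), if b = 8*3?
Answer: 38213/825 ≈ 46.319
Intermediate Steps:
b = 24
45 + 68/(b + (5 + 1/4)²) = 45 + 68/(24 + (5 + 1/4)²) = 45 + 68/(24 + (5 + ¼)²) = 45 + 68/(24 + (21/4)²) = 45 + 68/(24 + 441/16) = 45 + 68/(825/16) = 45 + 68*(16/825) = 45 + 1088/825 = 38213/825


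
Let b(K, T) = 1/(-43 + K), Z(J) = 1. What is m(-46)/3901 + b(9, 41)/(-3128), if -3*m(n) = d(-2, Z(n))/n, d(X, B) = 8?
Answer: 1313/54114672 ≈ 2.4263e-5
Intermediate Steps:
m(n) = -8/(3*n)
m(-46)/3901 + b(9, 41)/(-3128) = -8/3/(-46)/3901 + 1/((-43 + 9)*(-3128)) = -8/3*(-1/46)*(1/3901) - 1/3128/(-34) = (4/69)*(1/3901) - 1/34*(-1/3128) = 4/269169 + 1/106352 = 1313/54114672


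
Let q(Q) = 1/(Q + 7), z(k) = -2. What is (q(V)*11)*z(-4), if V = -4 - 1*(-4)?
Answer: -22/7 ≈ -3.1429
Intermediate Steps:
V = 0 (V = -4 + 4 = 0)
q(Q) = 1/(7 + Q)
(q(V)*11)*z(-4) = (11/(7 + 0))*(-2) = (11/7)*(-2) = -22/7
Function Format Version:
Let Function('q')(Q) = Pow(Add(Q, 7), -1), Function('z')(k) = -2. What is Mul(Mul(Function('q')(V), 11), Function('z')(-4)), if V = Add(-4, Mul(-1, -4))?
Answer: Rational(-22, 7) ≈ -3.1429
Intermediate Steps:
V = 0 (V = Add(-4, 4) = 0)
Function('q')(Q) = Pow(Add(7, Q), -1)
Mul(Mul(Function('q')(V), 11), Function('z')(-4)) = Mul(Mul(Pow(Add(7, 0), -1), 11), -2) = Mul(Mul(Pow(7, -1), 11), -2) = Mul(Mul(Rational(1, 7), 11), -2) = Mul(Rational(11, 7), -2) = Rational(-22, 7)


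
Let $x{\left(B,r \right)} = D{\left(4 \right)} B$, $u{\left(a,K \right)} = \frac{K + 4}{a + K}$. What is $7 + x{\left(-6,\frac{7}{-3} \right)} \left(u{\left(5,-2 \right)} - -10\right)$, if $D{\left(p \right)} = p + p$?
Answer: $-505$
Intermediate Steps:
$D{\left(p \right)} = 2 p$
$u{\left(a,K \right)} = \frac{4 + K}{K + a}$
$x{\left(B,r \right)} = 8 B$ ($x{\left(B,r \right)} = 2 \cdot 4 B = 8 B$)
$7 + x{\left(-6,\frac{7}{-3} \right)} \left(u{\left(5,-2 \right)} - -10\right) = 7 + 8 \left(-6\right) \left(\frac{4 - 2}{-2 + 5} - -10\right) = 7 - 48 \left(\frac{1}{3} \cdot 2 + 10\right) = 7 - 48 \left(\frac{2}{3} + 10\right) = 7 - 512 = -505$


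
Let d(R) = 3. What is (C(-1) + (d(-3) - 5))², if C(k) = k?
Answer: 9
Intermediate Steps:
(C(-1) + (d(-3) - 5))² = (-1 + (3 - 5))² = (-1 - 2)² = (-3)² = 9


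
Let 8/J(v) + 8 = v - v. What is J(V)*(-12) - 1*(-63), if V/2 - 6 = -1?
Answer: 75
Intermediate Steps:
V = 10 (V = 12 + 2*(-1) = 12 - 2 = 10)
J(v) = -1 (J(v) = 8/(-8 + (v - v)) = 8/(-8 + 0) = 8/(-8) = 8*(-⅛) = -1)
J(V)*(-12) - 1*(-63) = -1*(-12) - 1*(-63) = 12 + 63 = 75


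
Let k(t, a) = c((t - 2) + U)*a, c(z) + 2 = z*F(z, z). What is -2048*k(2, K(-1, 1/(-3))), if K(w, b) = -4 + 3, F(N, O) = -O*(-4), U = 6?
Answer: 290816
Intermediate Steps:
F(N, O) = 4*O
c(z) = -2 + 4*z² (c(z) = -2 + z*(4*z) = -2 + 4*z²)
K(w, b) = -1
k(t, a) = a*(-2 + 4*(4 + t)²) (k(t, a) = (-2 + 4*((t - 2) + 6)²)*a = (-2 + 4*((-2 + t) + 6)²)*a = (-2 + 4*(4 + t)²)*a = a*(-2 + 4*(4 + t)²))
-2048*k(2, K(-1, 1/(-3))) = -4096*(-1)*(-1 + 2*(4 + 2)²) = -4096*(-1)*(-1 + 2*6²) = -4096*(-1)*(-1 + 2*36) = -4096*(-1)*(-1 + 72) = -4096*(-1)*71 = -2048*(-142) = 290816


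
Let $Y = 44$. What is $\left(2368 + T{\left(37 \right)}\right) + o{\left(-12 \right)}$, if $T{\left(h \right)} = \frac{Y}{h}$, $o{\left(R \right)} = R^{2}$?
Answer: $\frac{92988}{37} \approx 2513.2$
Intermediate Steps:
$T{\left(h \right)} = \frac{44}{h}$
$\left(2368 + T{\left(37 \right)}\right) + o{\left(-12 \right)} = \left(2368 + \frac{44}{37}\right) + \left(-12\right)^{2} = \left(2368 + 44 \cdot \frac{1}{37}\right) + 144 = \left(2368 + \frac{44}{37}\right) + 144 = \frac{87660}{37} + 144 = \frac{92988}{37}$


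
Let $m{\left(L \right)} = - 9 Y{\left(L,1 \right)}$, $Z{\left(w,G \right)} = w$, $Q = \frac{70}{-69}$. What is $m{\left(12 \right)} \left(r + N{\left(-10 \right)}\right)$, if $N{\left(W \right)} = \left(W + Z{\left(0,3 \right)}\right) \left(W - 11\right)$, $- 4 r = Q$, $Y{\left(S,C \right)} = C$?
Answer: $- \frac{87045}{46} \approx -1892.3$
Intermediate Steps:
$Q = - \frac{70}{69}$ ($Q = 70 \left(- \frac{1}{69}\right) = - \frac{70}{69} \approx -1.0145$)
$r = \frac{35}{138}$ ($r = \left(- \frac{1}{4}\right) \left(- \frac{70}{69}\right) = \frac{35}{138} \approx 0.25362$)
$m{\left(L \right)} = -9$ ($m{\left(L \right)} = \left(-9\right) 1 = -9$)
$N{\left(W \right)} = W \left(-11 + W\right)$ ($N{\left(W \right)} = \left(W + 0\right) \left(W - 11\right) = W \left(-11 + W\right)$)
$m{\left(12 \right)} \left(r + N{\left(-10 \right)}\right) = - 9 \left(\frac{35}{138} - 10 \left(-11 - 10\right)\right) = - 9 \left(\frac{35}{138} - -210\right) = - 9 \left(\frac{35}{138} + 210\right) = \left(-9\right) \frac{29015}{138} = - \frac{87045}{46}$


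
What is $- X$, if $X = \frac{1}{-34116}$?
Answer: $\frac{1}{34116} \approx 2.9312 \cdot 10^{-5}$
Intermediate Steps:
$X = - \frac{1}{34116} \approx -2.9312 \cdot 10^{-5}$
$- X = \left(-1\right) \left(- \frac{1}{34116}\right) = \frac{1}{34116}$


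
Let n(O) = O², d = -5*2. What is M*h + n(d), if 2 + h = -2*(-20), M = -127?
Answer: -4726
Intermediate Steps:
h = 38 (h = -2 - 2*(-20) = -2 + 40 = 38)
d = -10
M*h + n(d) = -127*38 + (-10)² = -4826 + 100 = -4726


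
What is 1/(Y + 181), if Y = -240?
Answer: -1/59 ≈ -0.016949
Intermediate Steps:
1/(Y + 181) = 1/(-240 + 181) = 1/(-59) = -1/59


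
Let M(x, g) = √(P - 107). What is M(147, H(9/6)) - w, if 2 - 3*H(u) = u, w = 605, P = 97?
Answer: -605 + I*√10 ≈ -605.0 + 3.1623*I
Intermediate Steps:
H(u) = ⅔ - u/3
M(x, g) = I*√10 (M(x, g) = √(97 - 107) = √(-10) = I*√10)
M(147, H(9/6)) - w = I*√10 - 1*605 = I*√10 - 605 = -605 + I*√10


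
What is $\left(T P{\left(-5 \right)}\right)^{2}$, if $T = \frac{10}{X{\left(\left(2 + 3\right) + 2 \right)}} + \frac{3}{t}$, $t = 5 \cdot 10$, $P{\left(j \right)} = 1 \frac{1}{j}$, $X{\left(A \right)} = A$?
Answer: $\frac{271441}{3062500} \approx 0.088634$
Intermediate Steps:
$P{\left(j \right)} = \frac{1}{j}$
$t = 50$
$T = \frac{521}{350}$ ($T = \frac{10}{\left(2 + 3\right) + 2} + \frac{3}{50} = \frac{10}{5 + 2} + 3 \cdot \frac{1}{50} = \frac{10}{7} + \frac{3}{50} = \frac{521}{350} \approx 1.4886$)
$\left(T P{\left(-5 \right)}\right)^{2} = \left(\frac{521}{350 \left(-5\right)}\right)^{2} = \left(\frac{521}{350} \left(- \frac{1}{5}\right)\right)^{2} = \left(- \frac{521}{1750}\right)^{2} = \frac{271441}{3062500}$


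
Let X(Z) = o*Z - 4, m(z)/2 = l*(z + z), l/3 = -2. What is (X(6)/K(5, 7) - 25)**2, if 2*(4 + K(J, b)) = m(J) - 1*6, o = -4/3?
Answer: 2765569/4489 ≈ 616.08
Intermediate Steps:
l = -6 (l = 3*(-2) = -6)
o = -4/3 (o = -4*1/3 = -4/3 ≈ -1.3333)
m(z) = -24*z (m(z) = 2*(-6*(z + z)) = 2*(-12*z) = -24*z)
X(Z) = -4 - 4*Z/3 (X(Z) = -4*Z/3 - 4 = -4 - 4*Z/3)
K(J, b) = -7 - 12*J (K(J, b) = -4 + (-24*J - 1*6)/2 = -4 + (-24*J - 6)/2 = -4 + (-6 - 24*J)/2 = -4 + (-3 - 12*J) = -7 - 12*J)
(X(6)/K(5, 7) - 25)**2 = ((-4 - 4/3*6)/(-7 - 12*5) - 25)**2 = ((-4 - 8)/(-7 - 60) - 25)**2 = (-12/(-67) - 25)**2 = (-12*(-1/67) - 25)**2 = (12/67 - 25)**2 = (-1663/67)**2 = 2765569/4489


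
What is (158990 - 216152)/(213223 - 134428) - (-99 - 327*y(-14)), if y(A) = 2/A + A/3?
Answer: -271083118/183855 ≈ -1474.4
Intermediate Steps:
y(A) = 2/A + A/3 (y(A) = 2/A + A*(1/3) = 2/A + A/3)
(158990 - 216152)/(213223 - 134428) - (-99 - 327*y(-14)) = (158990 - 216152)/(213223 - 134428) - (-99 - 327*(2/(-14) + (1/3)*(-14))) = -57162/78795 - (-99 - 327*(2*(-1/14) - 14/3)) = -57162*1/78795 - (-99 - 327*(-1/7 - 14/3)) = -19054/26265 - (-99 - 327*(-101/21)) = -19054/26265 - (-99 + 11009/7) = -19054/26265 - 1*10316/7 = -19054/26265 - 10316/7 = -271083118/183855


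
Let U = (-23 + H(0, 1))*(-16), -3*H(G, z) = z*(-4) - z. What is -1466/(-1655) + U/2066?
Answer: 5390494/5128845 ≈ 1.0510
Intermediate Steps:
H(G, z) = 5*z/3 (H(G, z) = -(z*(-4) - z)/3 = -(-4*z - z)/3 = -(-5)*z/3 = 5*z/3)
U = 1024/3 (U = (-23 + (5/3)*1)*(-16) = (-23 + 5/3)*(-16) = -64/3*(-16) = 1024/3 ≈ 341.33)
-1466/(-1655) + U/2066 = -1466/(-1655) + (1024/3)/2066 = -1466*(-1/1655) + (1024/3)*(1/2066) = 1466/1655 + 512/3099 = 5390494/5128845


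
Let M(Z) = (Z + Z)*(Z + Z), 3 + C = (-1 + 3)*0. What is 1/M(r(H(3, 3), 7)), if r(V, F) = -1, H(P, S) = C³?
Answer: ¼ ≈ 0.25000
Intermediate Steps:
C = -3 (C = -3 + (-1 + 3)*0 = -3 + 2*0 = -3 + 0 = -3)
H(P, S) = -27 (H(P, S) = (-3)³ = -27)
M(Z) = 4*Z² (M(Z) = (2*Z)*(2*Z) = 4*Z²)
1/M(r(H(3, 3), 7)) = 1/(4*(-1)²) = 1/(4*1) = 1/4 = ¼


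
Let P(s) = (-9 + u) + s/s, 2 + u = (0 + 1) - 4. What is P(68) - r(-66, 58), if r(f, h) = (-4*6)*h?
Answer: 1379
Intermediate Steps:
u = -5 (u = -2 + ((0 + 1) - 4) = -2 + (1 - 4) = -2 - 3 = -5)
r(f, h) = -24*h
P(s) = -13 (P(s) = (-9 - 5) + s/s = -14 + 1 = -13)
P(68) - r(-66, 58) = -13 - (-24)*58 = -13 - 1*(-1392) = -13 + 1392 = 1379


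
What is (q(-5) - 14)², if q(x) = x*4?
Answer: 1156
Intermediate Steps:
q(x) = 4*x
(q(-5) - 14)² = (4*(-5) - 14)² = (-20 - 14)² = (-34)² = 1156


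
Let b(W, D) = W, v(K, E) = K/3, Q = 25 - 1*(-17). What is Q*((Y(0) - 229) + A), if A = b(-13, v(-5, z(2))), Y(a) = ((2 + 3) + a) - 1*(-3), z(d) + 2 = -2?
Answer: -9828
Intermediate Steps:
z(d) = -4 (z(d) = -2 - 2 = -4)
Y(a) = 8 + a (Y(a) = (5 + a) + 3 = 8 + a)
Q = 42 (Q = 25 + 17 = 42)
v(K, E) = K/3 (v(K, E) = K*(1/3) = K/3)
A = -13
Q*((Y(0) - 229) + A) = 42*(((8 + 0) - 229) - 13) = 42*((8 - 229) - 13) = 42*(-221 - 13) = 42*(-234) = -9828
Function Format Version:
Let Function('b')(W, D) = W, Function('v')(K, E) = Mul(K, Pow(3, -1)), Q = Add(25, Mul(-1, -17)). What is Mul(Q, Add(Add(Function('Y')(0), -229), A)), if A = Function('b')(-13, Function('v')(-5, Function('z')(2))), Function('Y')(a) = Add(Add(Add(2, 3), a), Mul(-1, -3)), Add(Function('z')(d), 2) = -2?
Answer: -9828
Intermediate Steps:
Function('z')(d) = -4 (Function('z')(d) = Add(-2, -2) = -4)
Function('Y')(a) = Add(8, a) (Function('Y')(a) = Add(Add(5, a), 3) = Add(8, a))
Q = 42 (Q = Add(25, 17) = 42)
Function('v')(K, E) = Mul(Rational(1, 3), K) (Function('v')(K, E) = Mul(K, Rational(1, 3)) = Mul(Rational(1, 3), K))
A = -13
Mul(Q, Add(Add(Function('Y')(0), -229), A)) = Mul(42, Add(Add(Add(8, 0), -229), -13)) = Mul(42, Add(Add(8, -229), -13)) = Mul(42, Add(-221, -13)) = Mul(42, -234) = -9828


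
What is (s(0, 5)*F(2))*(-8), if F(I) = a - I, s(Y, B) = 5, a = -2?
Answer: 160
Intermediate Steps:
F(I) = -2 - I
(s(0, 5)*F(2))*(-8) = (5*(-2 - 1*2))*(-8) = (5*(-2 - 2))*(-8) = (5*(-4))*(-8) = -20*(-8) = 160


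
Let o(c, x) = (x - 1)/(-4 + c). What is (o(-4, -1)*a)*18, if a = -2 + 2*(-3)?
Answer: -36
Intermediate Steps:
o(c, x) = (-1 + x)/(-4 + c)
a = -8 (a = -2 - 6 = -8)
(o(-4, -1)*a)*18 = (((-1 - 1)/(-4 - 4))*(-8))*18 = ((-2/(-8))*(-8))*18 = (-1/8*(-2)*(-8))*18 = ((1/4)*(-8))*18 = -2*18 = -36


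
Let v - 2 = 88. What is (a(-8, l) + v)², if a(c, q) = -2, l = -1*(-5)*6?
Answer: 7744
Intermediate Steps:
v = 90 (v = 2 + 88 = 90)
l = 30 (l = 5*6 = 30)
(a(-8, l) + v)² = (-2 + 90)² = 88² = 7744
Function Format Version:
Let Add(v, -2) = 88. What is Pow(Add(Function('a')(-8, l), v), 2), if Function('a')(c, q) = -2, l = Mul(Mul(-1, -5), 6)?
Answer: 7744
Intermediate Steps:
v = 90 (v = Add(2, 88) = 90)
l = 30 (l = Mul(5, 6) = 30)
Pow(Add(Function('a')(-8, l), v), 2) = Pow(Add(-2, 90), 2) = Pow(88, 2) = 7744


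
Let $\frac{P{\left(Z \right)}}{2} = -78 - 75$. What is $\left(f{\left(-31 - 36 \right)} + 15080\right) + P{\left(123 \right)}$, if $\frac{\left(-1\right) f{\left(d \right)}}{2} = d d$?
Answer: $5796$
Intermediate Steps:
$P{\left(Z \right)} = -306$ ($P{\left(Z \right)} = 2 \left(-78 - 75\right) = 2 \left(-153\right) = -306$)
$f{\left(d \right)} = - 2 d^{2}$ ($f{\left(d \right)} = - 2 d d = - 2 d^{2}$)
$\left(f{\left(-31 - 36 \right)} + 15080\right) + P{\left(123 \right)} = \left(- 2 \left(-31 - 36\right)^{2} + 15080\right) - 306 = \left(- 2 \left(-67\right)^{2} + 15080\right) - 306 = \left(\left(-2\right) 4489 + 15080\right) - 306 = \left(-8978 + 15080\right) - 306 = 6102 - 306 = 5796$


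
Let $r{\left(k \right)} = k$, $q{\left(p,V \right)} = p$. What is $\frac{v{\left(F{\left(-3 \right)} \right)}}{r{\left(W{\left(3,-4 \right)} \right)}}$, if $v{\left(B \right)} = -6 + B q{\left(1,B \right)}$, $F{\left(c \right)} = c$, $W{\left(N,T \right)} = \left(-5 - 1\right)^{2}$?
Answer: $- \frac{1}{4} \approx -0.25$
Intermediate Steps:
$W{\left(N,T \right)} = 36$ ($W{\left(N,T \right)} = \left(-6\right)^{2} = 36$)
$v{\left(B \right)} = -6 + B$ ($v{\left(B \right)} = -6 + B 1 = -6 + B$)
$\frac{v{\left(F{\left(-3 \right)} \right)}}{r{\left(W{\left(3,-4 \right)} \right)}} = \frac{-6 - 3}{36} = \left(-9\right) \frac{1}{36} = - \frac{1}{4}$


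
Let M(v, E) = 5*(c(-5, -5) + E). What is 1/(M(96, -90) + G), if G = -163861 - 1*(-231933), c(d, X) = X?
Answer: 1/67597 ≈ 1.4794e-5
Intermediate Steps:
G = 68072 (G = -163861 + 231933 = 68072)
M(v, E) = -25 + 5*E (M(v, E) = 5*(-5 + E) = -25 + 5*E)
1/(M(96, -90) + G) = 1/((-25 + 5*(-90)) + 68072) = 1/((-25 - 450) + 68072) = 1/(-475 + 68072) = 1/67597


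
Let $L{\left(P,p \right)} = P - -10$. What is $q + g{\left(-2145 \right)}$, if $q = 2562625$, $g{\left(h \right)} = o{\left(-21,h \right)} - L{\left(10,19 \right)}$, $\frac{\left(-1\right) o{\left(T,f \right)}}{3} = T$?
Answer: $2562668$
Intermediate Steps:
$o{\left(T,f \right)} = - 3 T$
$L{\left(P,p \right)} = 10 + P$ ($L{\left(P,p \right)} = P + 10 = 10 + P$)
$g{\left(h \right)} = 43$ ($g{\left(h \right)} = \left(-3\right) \left(-21\right) - \left(10 + 10\right) = 63 - 20 = 43$)
$q + g{\left(-2145 \right)} = 2562625 + 43 = 2562668$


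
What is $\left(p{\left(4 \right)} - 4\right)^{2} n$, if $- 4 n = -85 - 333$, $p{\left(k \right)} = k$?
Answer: $0$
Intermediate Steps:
$n = \frac{209}{2}$ ($n = - \frac{-85 - 333}{4} = \left(- \frac{1}{4}\right) \left(-418\right) = \frac{209}{2} \approx 104.5$)
$\left(p{\left(4 \right)} - 4\right)^{2} n = \left(4 - 4\right)^{2} \cdot \frac{209}{2} = 0^{2} \cdot \frac{209}{2} = 0 \cdot \frac{209}{2} = 0$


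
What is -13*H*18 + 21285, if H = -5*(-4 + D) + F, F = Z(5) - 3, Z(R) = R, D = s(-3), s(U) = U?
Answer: 12627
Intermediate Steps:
D = -3
F = 2 (F = 5 - 3 = 2)
H = 37 (H = -5*(-4 - 3) + 2 = -5*(-7) + 2 = 35 + 2 = 37)
-13*H*18 + 21285 = -13*37*18 + 21285 = -481*18 + 21285 = -8658 + 21285 = 12627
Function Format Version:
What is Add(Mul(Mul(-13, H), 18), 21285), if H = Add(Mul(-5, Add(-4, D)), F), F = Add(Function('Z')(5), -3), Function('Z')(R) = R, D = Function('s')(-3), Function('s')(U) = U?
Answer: 12627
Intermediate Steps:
D = -3
F = 2 (F = Add(5, -3) = 2)
H = 37 (H = Add(Mul(-5, Add(-4, -3)), 2) = Add(Mul(-5, -7), 2) = Add(35, 2) = 37)
Add(Mul(Mul(-13, H), 18), 21285) = Add(Mul(Mul(-13, 37), 18), 21285) = Add(Mul(-481, 18), 21285) = Add(-8658, 21285) = 12627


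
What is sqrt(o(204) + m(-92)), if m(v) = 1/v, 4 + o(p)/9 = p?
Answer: sqrt(3808777)/46 ≈ 42.426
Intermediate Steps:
o(p) = -36 + 9*p
sqrt(o(204) + m(-92)) = sqrt((-36 + 9*204) + 1/(-92)) = sqrt((-36 + 1836) - 1/92) = sqrt(1800 - 1/92) = sqrt(165599/92) = sqrt(3808777)/46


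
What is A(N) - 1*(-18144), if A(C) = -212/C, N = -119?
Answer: 2159348/119 ≈ 18146.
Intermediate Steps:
A(N) - 1*(-18144) = -212/(-119) - 1*(-18144) = -212*(-1/119) + 18144 = 212/119 + 18144 = 2159348/119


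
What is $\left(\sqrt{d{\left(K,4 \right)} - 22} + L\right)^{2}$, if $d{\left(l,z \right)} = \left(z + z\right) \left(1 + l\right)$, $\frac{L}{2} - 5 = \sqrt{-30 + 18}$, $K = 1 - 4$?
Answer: $\left(10 + i \sqrt{38} + 4 i \sqrt{3}\right)^{2} \approx -71.417 + 261.85 i$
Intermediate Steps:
$K = -3$
$L = 10 + 4 i \sqrt{3}$ ($L = 10 + 2 \sqrt{-30 + 18} = 10 + 2 \sqrt{-12} = 10 + 2 \cdot 2 i \sqrt{3} = 10 + 4 i \sqrt{3} \approx 10.0 + 6.9282 i$)
$d{\left(l,z \right)} = 2 z \left(1 + l\right)$
$\left(\sqrt{d{\left(K,4 \right)} - 22} + L\right)^{2} = \left(\sqrt{2 \cdot 4 \left(1 - 3\right) - 22} + \left(10 + 4 i \sqrt{3}\right)\right)^{2} = \left(\sqrt{2 \cdot 4 \left(-2\right) - 22} + \left(10 + 4 i \sqrt{3}\right)\right)^{2} = \left(\sqrt{-16 - 22} + \left(10 + 4 i \sqrt{3}\right)\right)^{2} = \left(\sqrt{-38} + \left(10 + 4 i \sqrt{3}\right)\right)^{2} = \left(i \sqrt{38} + \left(10 + 4 i \sqrt{3}\right)\right)^{2} = \left(10 + i \sqrt{38} + 4 i \sqrt{3}\right)^{2}$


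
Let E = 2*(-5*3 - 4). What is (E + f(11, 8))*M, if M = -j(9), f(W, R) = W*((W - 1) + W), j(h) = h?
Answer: -1737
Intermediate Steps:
f(W, R) = W*(-1 + 2*W) (f(W, R) = W*((-1 + W) + W) = W*(-1 + 2*W))
E = -38 (E = 2*(-15 - 4) = 2*(-19) = -38)
M = -9 (M = -1*9 = -9)
(E + f(11, 8))*M = (-38 + 11*(-1 + 2*11))*(-9) = (-38 + 11*(-1 + 22))*(-9) = (-38 + 11*21)*(-9) = (-38 + 231)*(-9) = 193*(-9) = -1737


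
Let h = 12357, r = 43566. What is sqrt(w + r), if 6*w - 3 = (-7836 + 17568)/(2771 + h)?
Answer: 3*sqrt(69239556883)/3782 ≈ 208.73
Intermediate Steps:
w = 4593/7564 (w = 1/2 + ((-7836 + 17568)/(2771 + 12357))/6 = 1/2 + (9732/15128)/6 = 1/2 + (9732*(1/15128))/6 = 1/2 + (1/6)*(2433/3782) = 1/2 + 811/7564 = 4593/7564 ≈ 0.60722)
sqrt(w + r) = sqrt(4593/7564 + 43566) = sqrt(329537817/7564) = 3*sqrt(69239556883)/3782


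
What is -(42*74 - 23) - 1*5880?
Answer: -8965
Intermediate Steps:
-(42*74 - 23) - 1*5880 = -(3108 - 23) - 5880 = -1*3085 - 5880 = -3085 - 5880 = -8965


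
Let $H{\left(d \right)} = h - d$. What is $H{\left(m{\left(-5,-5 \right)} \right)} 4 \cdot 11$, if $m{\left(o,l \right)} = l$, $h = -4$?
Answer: $44$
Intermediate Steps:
$H{\left(d \right)} = -4 - d$
$H{\left(m{\left(-5,-5 \right)} \right)} 4 \cdot 11 = \left(-4 - -5\right) 4 \cdot 11 = \left(-4 + 5\right) 4 \cdot 11 = 1 \cdot 4 \cdot 11 = 4 \cdot 11 = 44$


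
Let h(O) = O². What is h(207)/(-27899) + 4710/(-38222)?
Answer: -38460408/23181643 ≈ -1.6591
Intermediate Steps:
h(207)/(-27899) + 4710/(-38222) = 207²/(-27899) + 4710/(-38222) = 42849*(-1/27899) + 4710*(-1/38222) = -1863/1213 - 2355/19111 = -38460408/23181643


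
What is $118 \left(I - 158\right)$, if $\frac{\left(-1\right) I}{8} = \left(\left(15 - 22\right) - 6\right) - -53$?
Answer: $-56404$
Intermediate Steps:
$I = -320$ ($I = - 8 \left(\left(\left(15 - 22\right) - 6\right) - -53\right) = - 8 \left(\left(-7 - 6\right) + 53\right) = - 8 \left(-13 + 53\right) = \left(-8\right) 40 = -320$)
$118 \left(I - 158\right) = 118 \left(-320 - 158\right) = 118 \left(-478\right) = -56404$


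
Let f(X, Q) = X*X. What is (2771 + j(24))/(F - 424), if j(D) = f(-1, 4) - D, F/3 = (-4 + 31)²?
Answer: 2748/1763 ≈ 1.5587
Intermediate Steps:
f(X, Q) = X²
F = 2187 (F = 3*(-4 + 31)² = 3*27² = 3*729 = 2187)
j(D) = 1 - D (j(D) = (-1)² - D = 1 - D)
(2771 + j(24))/(F - 424) = (2771 + (1 - 1*24))/(2187 - 424) = (2771 + (1 - 24))/1763 = (2771 - 23)*(1/1763) = 2748*(1/1763) = 2748/1763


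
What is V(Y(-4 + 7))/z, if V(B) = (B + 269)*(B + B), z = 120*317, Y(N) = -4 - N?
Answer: -917/9510 ≈ -0.096425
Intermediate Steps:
z = 38040
V(B) = 2*B*(269 + B) (V(B) = (269 + B)*(2*B) = 2*B*(269 + B))
V(Y(-4 + 7))/z = (2*(-4 - (-4 + 7))*(269 + (-4 - (-4 + 7))))/38040 = (2*(-4 - 1*3)*(269 + (-4 - 1*3)))*(1/38040) = (2*(-4 - 3)*(269 + (-4 - 3)))*(1/38040) = (2*(-7)*(269 - 7))*(1/38040) = (2*(-7)*262)*(1/38040) = -3668*1/38040 = -917/9510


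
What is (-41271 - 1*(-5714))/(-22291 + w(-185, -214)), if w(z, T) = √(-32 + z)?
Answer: 792601087/496888898 + 35557*I*√217/496888898 ≈ 1.5951 + 0.0010541*I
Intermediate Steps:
(-41271 - 1*(-5714))/(-22291 + w(-185, -214)) = (-41271 - 1*(-5714))/(-22291 + √(-32 - 185)) = (-41271 + 5714)/(-22291 + √(-217)) = -35557/(-22291 + I*√217)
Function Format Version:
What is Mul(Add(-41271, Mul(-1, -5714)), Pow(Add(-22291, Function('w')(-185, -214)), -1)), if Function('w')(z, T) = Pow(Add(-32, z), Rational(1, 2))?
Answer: Add(Rational(792601087, 496888898), Mul(Rational(35557, 496888898), I, Pow(217, Rational(1, 2)))) ≈ Add(1.5951, Mul(0.0010541, I))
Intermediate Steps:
Mul(Add(-41271, Mul(-1, -5714)), Pow(Add(-22291, Function('w')(-185, -214)), -1)) = Mul(Add(-41271, Mul(-1, -5714)), Pow(Add(-22291, Pow(Add(-32, -185), Rational(1, 2))), -1)) = Mul(Add(-41271, 5714), Pow(Add(-22291, Pow(-217, Rational(1, 2))), -1)) = Mul(-35557, Pow(Add(-22291, Mul(I, Pow(217, Rational(1, 2)))), -1))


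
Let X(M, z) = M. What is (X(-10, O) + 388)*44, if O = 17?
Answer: 16632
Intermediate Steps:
(X(-10, O) + 388)*44 = (-10 + 388)*44 = 378*44 = 16632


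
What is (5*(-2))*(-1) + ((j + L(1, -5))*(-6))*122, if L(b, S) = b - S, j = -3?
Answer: -2186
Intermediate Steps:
(5*(-2))*(-1) + ((j + L(1, -5))*(-6))*122 = (5*(-2))*(-1) + ((-3 + (1 - 1*(-5)))*(-6))*122 = -10*(-1) + ((-3 + (1 + 5))*(-6))*122 = 10 + ((-3 + 6)*(-6))*122 = 10 + (3*(-6))*122 = 10 - 18*122 = 10 - 2196 = -2186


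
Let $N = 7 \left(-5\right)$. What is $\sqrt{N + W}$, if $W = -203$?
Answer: $i \sqrt{238} \approx 15.427 i$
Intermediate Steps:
$N = -35$
$\sqrt{N + W} = \sqrt{-35 - 203} = \sqrt{-238} = i \sqrt{238}$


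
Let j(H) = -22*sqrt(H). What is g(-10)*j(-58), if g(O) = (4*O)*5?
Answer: 4400*I*sqrt(58) ≈ 33509.0*I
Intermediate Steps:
g(O) = 20*O
g(-10)*j(-58) = (20*(-10))*(-22*I*sqrt(58)) = -(-4400)*I*sqrt(58) = 4400*I*sqrt(58)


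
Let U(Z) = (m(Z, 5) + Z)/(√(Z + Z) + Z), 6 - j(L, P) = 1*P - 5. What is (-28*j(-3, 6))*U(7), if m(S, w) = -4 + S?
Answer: -280 + 40*√14 ≈ -130.33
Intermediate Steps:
j(L, P) = 11 - P (j(L, P) = 6 - (1*P - 5) = 6 - (P - 5) = 6 - (-5 + P) = 6 + (5 - P) = 11 - P)
U(Z) = (-4 + 2*Z)/(Z + √2*√Z) (U(Z) = ((-4 + Z) + Z)/(√(Z + Z) + Z) = (-4 + 2*Z)/(√(2*Z) + Z) = (-4 + 2*Z)/(√2*√Z + Z) = (-4 + 2*Z)/(Z + √2*√Z))
(-28*j(-3, 6))*U(7) = (-28*(11 - 1*6))*(2*(-2 + 7)/(7 + √2*√7)) = (-28*(11 - 6))*(2*5/(7 + √14)) = (-28*5)*(10/(7 + √14)) = -1400/(7 + √14)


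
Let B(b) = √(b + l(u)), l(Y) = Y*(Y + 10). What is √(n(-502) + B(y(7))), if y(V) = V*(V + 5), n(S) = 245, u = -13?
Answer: √(245 + √123) ≈ 16.003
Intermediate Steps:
y(V) = V*(5 + V)
l(Y) = Y*(10 + Y)
B(b) = √(39 + b) (B(b) = √(b - 13*(10 - 13)) = √(b - 13*(-3)) = √(b + 39) = √(39 + b))
√(n(-502) + B(y(7))) = √(245 + √(39 + 7*(5 + 7))) = √(245 + √(39 + 7*12)) = √(245 + √(39 + 84)) = √(245 + √123)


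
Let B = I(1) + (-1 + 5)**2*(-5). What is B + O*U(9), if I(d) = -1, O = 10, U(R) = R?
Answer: 9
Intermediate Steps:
B = -81 (B = -1 + (-1 + 5)**2*(-5) = -1 + 4**2*(-5) = -1 + 16*(-5) = -1 - 80 = -81)
B + O*U(9) = -81 + 10*9 = -81 + 90 = 9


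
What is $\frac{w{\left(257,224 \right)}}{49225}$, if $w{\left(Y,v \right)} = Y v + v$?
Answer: $\frac{57792}{49225} \approx 1.174$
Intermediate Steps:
$w{\left(Y,v \right)} = v + Y v$
$\frac{w{\left(257,224 \right)}}{49225} = \frac{224 \left(1 + 257\right)}{49225} = 224 \cdot 258 \cdot \frac{1}{49225} = 57792 \cdot \frac{1}{49225} = \frac{57792}{49225}$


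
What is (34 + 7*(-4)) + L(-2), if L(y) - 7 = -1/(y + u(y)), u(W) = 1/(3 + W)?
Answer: 14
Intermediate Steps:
L(y) = 7 - 1/(y + 1/(3 + y))
(34 + 7*(-4)) + L(-2) = (34 + 7*(-4)) + (7 + (-1 + 7*(-2))*(3 - 2))/(1 - 2*(3 - 2)) = (34 - 28) + (7 + (-1 - 14)*1)/(1 - 2*1) = 6 + (7 - 15*1)/(1 - 2) = 6 + (7 - 15)/(-1) = 6 - 1*(-8) = 6 + 8 = 14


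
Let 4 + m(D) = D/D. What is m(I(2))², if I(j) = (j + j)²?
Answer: 9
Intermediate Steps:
I(j) = 4*j² (I(j) = (2*j)² = 4*j²)
m(D) = -3 (m(D) = -4 + D/D = -4 + 1 = -3)
m(I(2))² = (-3)² = 9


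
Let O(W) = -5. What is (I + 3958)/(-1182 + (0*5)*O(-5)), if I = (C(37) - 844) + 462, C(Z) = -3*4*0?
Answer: -596/197 ≈ -3.0254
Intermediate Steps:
C(Z) = 0 (C(Z) = -12*0 = 0)
I = -382 (I = (0 - 844) + 462 = -844 + 462 = -382)
(I + 3958)/(-1182 + (0*5)*O(-5)) = (-382 + 3958)/(-1182 + (0*5)*(-5)) = 3576/(-1182 + 0*(-5)) = 3576/(-1182 + 0) = 3576/(-1182) = 3576*(-1/1182) = -596/197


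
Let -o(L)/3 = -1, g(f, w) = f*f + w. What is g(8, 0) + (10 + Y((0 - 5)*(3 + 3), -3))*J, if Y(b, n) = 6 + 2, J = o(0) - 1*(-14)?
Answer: 370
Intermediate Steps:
g(f, w) = w + f² (g(f, w) = f² + w = w + f²)
o(L) = 3 (o(L) = -3*(-1) = 3)
J = 17 (J = 3 - 1*(-14) = 3 + 14 = 17)
Y(b, n) = 8
g(8, 0) + (10 + Y((0 - 5)*(3 + 3), -3))*J = (0 + 8²) + (10 + 8)*17 = (0 + 64) + 18*17 = 64 + 306 = 370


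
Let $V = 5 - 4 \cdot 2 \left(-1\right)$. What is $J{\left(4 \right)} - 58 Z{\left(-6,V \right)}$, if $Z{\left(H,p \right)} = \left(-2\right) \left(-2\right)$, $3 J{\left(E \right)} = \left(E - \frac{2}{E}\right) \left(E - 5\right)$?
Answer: $- \frac{1399}{6} \approx -233.17$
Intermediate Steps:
$J{\left(E \right)} = \frac{\left(-5 + E\right) \left(E - \frac{2}{E}\right)}{3}$ ($J{\left(E \right)} = \frac{\left(E - \frac{2}{E}\right) \left(E - 5\right)}{3} = \frac{\left(E - \frac{2}{E}\right) \left(-5 + E\right)}{3} = \frac{\left(-5 + E\right) \left(E - \frac{2}{E}\right)}{3}$)
$V = 13$ ($V = 5 - 8 \left(-1\right) = 5 - -8 = 5 + 8 = 13$)
$Z{\left(H,p \right)} = 4$
$J{\left(4 \right)} - 58 Z{\left(-6,V \right)} = \frac{10 - 4 \left(2 - 4^{2} + 5 \cdot 4\right)}{3 \cdot 4} - 232 = \frac{1}{3} \cdot \frac{1}{4} \left(10 - 4 \left(2 - 16 + 20\right)\right) - 232 = \frac{1}{3} \cdot \frac{1}{4} \left(10 - 4 \cdot 6\right) - 232 = \frac{1}{3} \cdot \frac{1}{4} \left(10 - 24\right) - 232 = \frac{1}{3} \cdot \frac{1}{4} \left(-14\right) - 232 = - \frac{7}{6} - 232 = - \frac{1399}{6}$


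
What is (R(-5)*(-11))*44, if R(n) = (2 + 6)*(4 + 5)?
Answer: -34848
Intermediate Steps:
R(n) = 72 (R(n) = 8*9 = 72)
(R(-5)*(-11))*44 = (72*(-11))*44 = -792*44 = -34848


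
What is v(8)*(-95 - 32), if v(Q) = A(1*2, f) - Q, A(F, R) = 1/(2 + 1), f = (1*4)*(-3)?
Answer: 2921/3 ≈ 973.67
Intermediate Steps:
f = -12 (f = 4*(-3) = -12)
A(F, R) = ⅓ (A(F, R) = 1/3 = ⅓)
v(Q) = ⅓ - Q
v(8)*(-95 - 32) = (⅓ - 1*8)*(-95 - 32) = (⅓ - 8)*(-127) = -23/3*(-127) = 2921/3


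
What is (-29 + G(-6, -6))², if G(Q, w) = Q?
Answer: 1225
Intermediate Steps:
(-29 + G(-6, -6))² = (-29 - 6)² = (-35)² = 1225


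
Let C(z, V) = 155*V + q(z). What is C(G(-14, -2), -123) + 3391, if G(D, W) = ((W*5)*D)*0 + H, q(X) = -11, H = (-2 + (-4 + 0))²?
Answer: -15685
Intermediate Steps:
H = 36 (H = (-2 - 4)² = (-6)² = 36)
G(D, W) = 36 (G(D, W) = ((W*5)*D)*0 + 36 = ((5*W)*D)*0 + 36 = (5*D*W)*0 + 36 = 0 + 36 = 36)
C(z, V) = -11 + 155*V (C(z, V) = 155*V - 11 = -11 + 155*V)
C(G(-14, -2), -123) + 3391 = (-11 + 155*(-123)) + 3391 = (-11 - 19065) + 3391 = -19076 + 3391 = -15685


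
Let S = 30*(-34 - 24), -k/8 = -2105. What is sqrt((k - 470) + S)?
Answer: sqrt(14630) ≈ 120.95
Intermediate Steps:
k = 16840 (k = -8*(-2105) = 16840)
S = -1740 (S = 30*(-58) = -1740)
sqrt((k - 470) + S) = sqrt((16840 - 470) - 1740) = sqrt(16370 - 1740) = sqrt(14630)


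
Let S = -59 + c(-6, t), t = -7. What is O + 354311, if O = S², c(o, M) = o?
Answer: 358536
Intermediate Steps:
S = -65 (S = -59 - 6 = -65)
O = 4225 (O = (-65)² = 4225)
O + 354311 = 4225 + 354311 = 358536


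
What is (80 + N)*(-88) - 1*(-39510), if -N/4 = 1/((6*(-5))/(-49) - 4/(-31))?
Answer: 18547954/563 ≈ 32945.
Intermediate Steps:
N = -3038/563 (N = -4/((6*(-5))/(-49) - 4/(-31)) = -4/(-30*(-1/49) - 4*(-1/31)) = -4/(30/49 + 4/31) = -4/1126/1519 = -4*1519/1126 = -3038/563 ≈ -5.3961)
(80 + N)*(-88) - 1*(-39510) = (80 - 3038/563)*(-88) - 1*(-39510) = (42002/563)*(-88) + 39510 = -3696176/563 + 39510 = 18547954/563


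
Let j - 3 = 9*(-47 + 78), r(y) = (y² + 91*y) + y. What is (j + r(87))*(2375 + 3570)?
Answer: 94257975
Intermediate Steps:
r(y) = y² + 92*y
j = 282 (j = 3 + 9*(-47 + 78) = 3 + 9*31 = 3 + 279 = 282)
(j + r(87))*(2375 + 3570) = (282 + 87*(92 + 87))*(2375 + 3570) = (282 + 87*179)*5945 = (282 + 15573)*5945 = 15855*5945 = 94257975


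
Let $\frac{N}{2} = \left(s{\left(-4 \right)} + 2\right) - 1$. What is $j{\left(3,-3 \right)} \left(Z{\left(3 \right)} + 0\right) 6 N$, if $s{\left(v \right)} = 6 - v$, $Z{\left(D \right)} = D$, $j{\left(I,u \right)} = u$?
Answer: $-1188$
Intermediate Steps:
$N = 22$ ($N = 2 \left(\left(\left(6 - -4\right) + 2\right) - 1\right) = 2 \left(\left(\left(6 + 4\right) + 2\right) - 1\right) = 2 \left(\left(10 + 2\right) - 1\right) = 2 \left(12 - 1\right) = 2 \cdot 11 = 22$)
$j{\left(3,-3 \right)} \left(Z{\left(3 \right)} + 0\right) 6 N = - 3 \left(3 + 0\right) 6 \cdot 22 = - 3 \cdot 3 \cdot 6 \cdot 22 = \left(-3\right) 18 \cdot 22 = \left(-54\right) 22 = -1188$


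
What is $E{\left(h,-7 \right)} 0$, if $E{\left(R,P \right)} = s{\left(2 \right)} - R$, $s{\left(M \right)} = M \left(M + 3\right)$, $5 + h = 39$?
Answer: $0$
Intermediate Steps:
$h = 34$ ($h = -5 + 39 = 34$)
$s{\left(M \right)} = M \left(3 + M\right)$
$E{\left(R,P \right)} = 10 - R$ ($E{\left(R,P \right)} = 2 \left(3 + 2\right) - R = 2 \cdot 5 - R = 10 - R$)
$E{\left(h,-7 \right)} 0 = \left(10 - 34\right) 0 = \left(-24\right) 0 = 0$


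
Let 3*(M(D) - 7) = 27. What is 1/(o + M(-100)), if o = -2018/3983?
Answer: 3983/61710 ≈ 0.064544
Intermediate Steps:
o = -2018/3983 (o = -2018*1/3983 = -2018/3983 ≈ -0.50665)
M(D) = 16 (M(D) = 7 + (⅓)*27 = 7 + 9 = 16)
1/(o + M(-100)) = 1/(-2018/3983 + 16) = 1/(61710/3983) = 3983/61710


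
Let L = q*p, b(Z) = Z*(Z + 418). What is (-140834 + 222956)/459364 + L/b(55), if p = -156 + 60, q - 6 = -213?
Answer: 5632442619/5975177230 ≈ 0.94264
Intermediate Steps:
q = -207 (q = 6 - 213 = -207)
p = -96
b(Z) = Z*(418 + Z)
L = 19872 (L = -207*(-96) = 19872)
(-140834 + 222956)/459364 + L/b(55) = (-140834 + 222956)/459364 + 19872/((55*(418 + 55))) = 82122*(1/459364) + 19872/((55*473)) = 41061/229682 + 19872/26015 = 5632442619/5975177230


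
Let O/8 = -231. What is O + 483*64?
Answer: 29064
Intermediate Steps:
O = -1848 (O = 8*(-231) = -1848)
O + 483*64 = -1848 + 483*64 = -1848 + 30912 = 29064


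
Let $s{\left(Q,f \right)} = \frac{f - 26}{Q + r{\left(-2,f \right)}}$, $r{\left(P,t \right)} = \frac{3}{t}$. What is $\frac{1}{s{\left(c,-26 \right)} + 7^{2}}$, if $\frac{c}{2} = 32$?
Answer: $\frac{1661}{80037} \approx 0.020753$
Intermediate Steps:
$c = 64$ ($c = 2 \cdot 32 = 64$)
$s{\left(Q,f \right)} = \frac{-26 + f}{Q + \frac{3}{f}}$ ($s{\left(Q,f \right)} = \frac{f - 26}{Q + \frac{3}{f}} = \frac{-26 + f}{Q + \frac{3}{f}}$)
$\frac{1}{s{\left(c,-26 \right)} + 7^{2}} = \frac{1}{- \frac{26 \left(-26 - 26\right)}{3 + 64 \left(-26\right)} + 7^{2}} = \frac{1}{\left(-26\right) \frac{1}{3 - 1664} \left(-52\right) + 49} = \frac{1}{\left(-26\right) \frac{1}{-1661} \left(-52\right) + 49} = \frac{1}{\left(-26\right) \left(- \frac{1}{1661}\right) \left(-52\right) + 49} = \frac{1}{- \frac{1352}{1661} + 49} = \frac{1}{\frac{80037}{1661}} = \frac{1661}{80037}$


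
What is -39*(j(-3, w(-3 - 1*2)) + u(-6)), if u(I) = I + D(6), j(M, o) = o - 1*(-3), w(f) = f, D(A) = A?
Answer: 78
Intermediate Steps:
j(M, o) = 3 + o (j(M, o) = o + 3 = 3 + o)
u(I) = 6 + I (u(I) = I + 6 = 6 + I)
-39*(j(-3, w(-3 - 1*2)) + u(-6)) = -39*((3 + (-3 - 1*2)) + (6 - 6)) = -39*((3 + (-3 - 2)) + 0) = -39*((3 - 5) + 0) = -39*(-2 + 0) = -39*(-2) = 78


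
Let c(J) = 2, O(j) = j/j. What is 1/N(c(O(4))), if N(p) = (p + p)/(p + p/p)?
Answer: ¾ ≈ 0.75000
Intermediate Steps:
O(j) = 1
N(p) = 2*p/(1 + p) (N(p) = (2*p)/(p + 1) = (2*p)/(1 + p) = 2*p/(1 + p))
1/N(c(O(4))) = 1/(2*2/(1 + 2)) = 1/(2*2/3) = 1/(2*2*(⅓)) = 1/(4/3) = ¾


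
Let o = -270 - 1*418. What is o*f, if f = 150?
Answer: -103200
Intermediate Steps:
o = -688 (o = -270 - 418 = -688)
o*f = -688*150 = -103200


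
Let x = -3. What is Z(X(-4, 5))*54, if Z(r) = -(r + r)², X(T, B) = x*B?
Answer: -48600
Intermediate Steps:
X(T, B) = -3*B
Z(r) = -4*r² (Z(r) = -(2*r)² = -4*r²)
Z(X(-4, 5))*54 = -4*(-3*5)²*54 = -4*(-15)²*54 = -4*225*54 = -900*54 = -48600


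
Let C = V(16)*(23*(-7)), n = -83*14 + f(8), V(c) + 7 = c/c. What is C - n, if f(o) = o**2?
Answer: 2064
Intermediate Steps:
V(c) = -6 (V(c) = -7 + c/c = -7 + 1 = -6)
n = -1098 (n = -83*14 + 8**2 = -1162 + 64 = -1098)
C = 966 (C = -138*(-7) = -6*(-161) = 966)
C - n = 966 - 1*(-1098) = 966 + 1098 = 2064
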